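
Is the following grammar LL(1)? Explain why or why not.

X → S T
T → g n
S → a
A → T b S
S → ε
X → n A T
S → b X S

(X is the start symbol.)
A grammar is LL(1) if for each non-terminal N with multiple productions, the predict sets of those productions are pairwise disjoint, where PREDICT(N → α) = (FIRST(α) \ {ε}) ∪ (FOLLOW(N) if α ⇒* ε).

Relevant sets:
  FIRST(S) = { 'a', 'b', ε }
  FIRST(T) = { 'g' }
  FOLLOW(S) = { 'g' }

For X:
  PREDICT(X → S T) = { 'a', 'b', 'g' }
  PREDICT(X → n A T) = { 'n' }
For S:
  PREDICT(S → a) = { 'a' }
  PREDICT(S → ε) = { 'g' }
  PREDICT(S → b X S) = { 'b' }
T, A have a single production, so nothing to check there.

All predict sets are disjoint. The grammar IS LL(1).

Answer: Yes, the grammar is LL(1).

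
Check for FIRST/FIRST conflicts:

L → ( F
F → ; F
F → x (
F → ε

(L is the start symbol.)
Productions for F:
  F → ; F: FIRST = { ';' }
  F → x (: FIRST = { 'x' }
  F → ε: FIRST = { ε }
L has only one production, so no FIRST/FIRST conflict is possible there.

All alternatives of each non-terminal have pairwise disjoint FIRST sets.

Answer: No FIRST/FIRST conflicts.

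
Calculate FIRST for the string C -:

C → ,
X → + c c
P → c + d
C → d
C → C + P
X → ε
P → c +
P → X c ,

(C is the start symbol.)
FIRST sets of the non-terminals involved (from the grammar, by fixed-point iteration):
  FIRST(C) = { ',', 'd' }

To compute FIRST(C -), process the symbols left to right:
Symbol C is a non-terminal. Add FIRST(C) \ {ε} = { ',', 'd' }
C is not nullable (ε ∉ FIRST(C)), so stop here.
FIRST(C -) = { ',', 'd' }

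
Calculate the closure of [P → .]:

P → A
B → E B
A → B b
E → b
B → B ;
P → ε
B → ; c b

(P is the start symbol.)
Start with: [P → .]
The dot is at the end, so nothing is added.

CLOSURE = { [P → .] }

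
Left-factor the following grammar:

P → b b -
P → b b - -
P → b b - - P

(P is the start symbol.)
P → b b - P'
P' → ε
P' → - P''
P'' → ε
P'' → P

Left-factoring transforms A → αβ₁ | αβ₂ into A → αA' and A' → β₁ | β₂
(α is the longest common prefix among the alternatives). Repeat until
no nonterminal has two alternatives with a common prefix.

Round 1: P has alternatives sharing prefix 'b b -'. Introduce P': P → b b - P'
  Add: P' → ε
  Add: P' → -
  Add: P' → - P

Round 2: P' has alternatives sharing prefix '-'. Introduce P'': P' → - P''
  Add: P'' → ε
  Add: P'' → P

No remaining common prefixes — done.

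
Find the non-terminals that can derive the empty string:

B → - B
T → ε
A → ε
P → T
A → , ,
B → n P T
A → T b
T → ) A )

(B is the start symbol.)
{ 'A', 'P', 'T' }

A non-terminal is nullable if it can derive ε (the empty string): either it has an ε-production, or it has a production whose right-hand side consists entirely of nullable non-terminals.

ε-productions: T → ε, A → ε
So T, A are immediately nullable.
P → T: every symbol on the right is nullable, so P is nullable too.
No further non-terminal can be added: every production for the remaining non-terminals contains a terminal or a non-nullable non-terminal.
Nullable = { 'A', 'P', 'T' }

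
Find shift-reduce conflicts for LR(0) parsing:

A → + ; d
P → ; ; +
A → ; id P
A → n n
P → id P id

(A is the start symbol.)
A shift-reduce conflict occurs when an LR(0) state has both:
  - a complete (reduce) item [A → α .] (dot at the end), and
  - a shift item [B → β . c γ] (dot before a terminal).

Augment with A' → A and build the canonical LR(0) collection (I0 = CLOSURE({[A' → . A]}), then GOTO on every symbol after a dot until no new states appear). It has 16 states:
  I0: { [A → . + ; d], [A → . ; id P], [A → . n n], [A' → . A] }  — shift
  I1: { [A → + . ; d] }  — shift
  I2: { [A → ; . id P] }  — shift
  I3: { [A' → A .] }  — accept
  I4: { [A → n . n] }  — shift
  I5: { [A → n n .] }  — reduce
  I6: { [A → ; id . P], [P → . ; ; +], [P → . id P id] }  — shift
  I7: { [P → ; . ; +] }  — shift
  I8: { [A → ; id P .] }  — reduce
  I9: { [P → . ; ; +], [P → . id P id], [P → id . P id] }  — shift
  I10: { [P → id P . id] }  — shift
  I11: { [P → id P id .] }  — reduce
  I12: { [P → ; ; . +] }  — shift
  I13: { [P → ; ; + .] }  — reduce
  I14: { [A → + ; . d] }  — shift
  I15: { [A → + ; d .] }  — reduce

No state contains both a complete item and a shift item.

Answer: No shift-reduce conflicts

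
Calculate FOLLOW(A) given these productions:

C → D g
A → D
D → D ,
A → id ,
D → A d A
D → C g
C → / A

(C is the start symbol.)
To compute FOLLOW(A), find every occurrence of A on a right-hand side N → α A β: add FIRST(β) \ {ε}, and if β is empty or nullable also add FOLLOW(N). Iterate to a fixed point.

In D → A d A: A is followed by d A, add FIRST(d A) \ {ε} = { 'd' }
In D → A d A: A is at the end, add FOLLOW(D)
In C → / A: A is at the end, add FOLLOW(C)

The FOLLOW sets referred to above (computed the same way, to a fixed point):
  FOLLOW(D) = { $, ',', 'd', 'g' }
  FOLLOW(C) = { $, 'g' }

Taking the union: FOLLOW(A) = { $, ',', 'd', 'g' }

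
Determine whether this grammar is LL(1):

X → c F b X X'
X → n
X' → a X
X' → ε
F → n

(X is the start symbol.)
A grammar is LL(1) if for each non-terminal N with multiple productions, the predict sets of those productions are pairwise disjoint, where PREDICT(N → α) = (FIRST(α) \ {ε}) ∪ (FOLLOW(N) if α ⇒* ε).

Relevant sets:
  FOLLOW(X') = { $, 'a' }

For X:
  PREDICT(X → c F b X X') = { 'c' }
  PREDICT(X → n) = { 'n' }
For X':
  PREDICT(X' → a X) = { 'a' }
  PREDICT(X' → ε) = { $, 'a' }
F has a single production, so nothing to check there.

Conflict found: Predict set conflict for X': { 'a' }
The grammar is NOT LL(1).

Answer: No. Predict set conflict for X': { 'a' }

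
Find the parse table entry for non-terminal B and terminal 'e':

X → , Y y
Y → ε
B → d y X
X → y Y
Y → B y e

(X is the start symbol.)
To find M[B, 'e'], we find productions for B where 'e' is in the predict set (PREDICT(N → α) = (FIRST(α) \ {ε}) ∪ (FOLLOW(N) if α ⇒* ε)).

B → d y X: PREDICT = { 'd' }

M[B, 'e'] is empty (no production applies)

Answer: Empty (error entry)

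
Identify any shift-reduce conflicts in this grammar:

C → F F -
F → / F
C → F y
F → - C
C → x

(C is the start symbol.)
No shift-reduce conflicts

A shift-reduce conflict occurs when an LR(0) state has both:
  - a complete (reduce) item [A → α .] (dot at the end), and
  - a shift item [B → β . c γ] (dot before a terminal).

Augment with C' → C and build the canonical LR(0) collection (I0 = CLOSURE({[C' → . C]}), then GOTO on every symbol after a dot until no new states appear). It has 11 states:
  I0: { [C → . F F -], [C → . F y], [C → . x], [C' → . C], [F → . - C], [F → . / F] }  — shift
  I1: { [C → . F F -], [C → . F y], [C → . x], [F → - . C], [F → . - C], [F → . / F] }  — shift
  I2: { [F → . - C], [F → . / F], [F → / . F] }  — shift
  I3: { [C' → C .] }  — accept
  I4: { [C → F . F -], [C → F . y], [F → . - C], [F → . / F] }  — shift
  I5: { [C → x .] }  — reduce
  I6: { [C → F F . -] }  — shift
  I7: { [C → F y .] }  — reduce
  I8: { [C → F F - .] }  — reduce
  I9: { [F → / F .] }  — reduce
  I10: { [F → - C .] }  — reduce

No state contains both a complete item and a shift item.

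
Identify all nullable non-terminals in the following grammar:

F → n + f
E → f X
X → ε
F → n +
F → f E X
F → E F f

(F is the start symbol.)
{ 'X' }

A non-terminal is nullable if it can derive ε (the empty string): either it has an ε-production, or it has a production whose right-hand side consists entirely of nullable non-terminals.

ε-productions: X → ε
So X is immediately nullable.
No further non-terminal can be added: every production for the remaining non-terminals contains a terminal or a non-nullable non-terminal.
Nullable = { 'X' }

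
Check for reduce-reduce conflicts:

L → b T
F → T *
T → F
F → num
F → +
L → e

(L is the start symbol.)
No reduce-reduce conflicts

A reduce-reduce conflict occurs when an LR(0) state has two complete items [A → α .] and [B → β .] — both call for a reduction, and with no lookahead the parser cannot choose between them.

Augment with L' → L and build the canonical LR(0) collection (I0 = CLOSURE({[L' → . L]}), then GOTO on every symbol after a dot until no new states appear). It has 9 states:
  I0: { [L → . b T], [L → . e], [L' → . L] }  — shift
  I1: { [L' → L .] }  — accept
  I2: { [F → . +], [F → . T *], [F → . num], [L → b . T], [T → . F] }  — shift
  I3: { [L → e .] }  — reduce
  I4: { [F → + .] }  — reduce
  I5: { [T → F .] }  — reduce
  I6: { [F → T . *], [L → b T .] }  — shift, reduce
  I7: { [F → num .] }  — reduce
  I8: { [F → T * .] }  — reduce

No state contains more than one complete item.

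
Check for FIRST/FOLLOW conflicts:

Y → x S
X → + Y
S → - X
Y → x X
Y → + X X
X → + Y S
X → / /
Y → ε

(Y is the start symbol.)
A FIRST/FOLLOW conflict occurs when a non-terminal N has a nullable alternative N → β (β ⇒* ε) and another alternative N → α with FIRST(α) ∩ FOLLOW(N) ≠ ∅: on such a lookahead the parser cannot decide between expanding α and letting N vanish via β.

Nullable non-terminals: Y.

Y: nullable alternative(s) Y → ε; FOLLOW(Y) = { $, '+', '-', '/' }
  Y → x S: FIRST \ {ε} = { 'x' } — disjoint from FOLLOW(Y)
  Y → x X: FIRST \ {ε} = { 'x' } — disjoint from FOLLOW(Y)
  Y → + X X: FIRST \ {ε} = { '+' } — overlaps FOLLOW(Y) on { '+' }: CONFLICT
  Y → ε: FIRST \ {ε} = { } — this is the only nullable alternative, skip

S, X have no nullable alternative, so no FIRST/FOLLOW check is needed there.

So the grammar has 1 FIRST/FOLLOW conflict (marked CONFLICT above).

Answer: Yes. Y → '+' X X with FOLLOW(Y) on { '+' }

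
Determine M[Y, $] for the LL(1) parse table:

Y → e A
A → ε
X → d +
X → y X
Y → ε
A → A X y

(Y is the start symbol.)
To find M[Y, $], we find productions for Y where $ is in the predict set (PREDICT(N → α) = (FIRST(α) \ {ε}) ∪ (FOLLOW(N) if α ⇒* ε)).

Relevant sets:
  FOLLOW(Y) = { $ }

Y → e A: PREDICT = { 'e' }
Y → ε: PREDICT = { $ }
  $ is in predict set, so this production goes in M[Y, $]

M[Y, $] = Y → ε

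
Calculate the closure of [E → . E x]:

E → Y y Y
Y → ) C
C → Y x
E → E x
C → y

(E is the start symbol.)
To compute CLOSURE, for each item [A → α.Bβ] where B is a non-terminal, add [B → .γ] for all productions B → γ; repeat for the newly added items until nothing changes.

Start with: [E → . E x]
  [E → . E x] has the dot before E: add [E → . Y y Y]
  [E → . Y y Y] has the dot before Y: add [Y → . ) C]
No further items can be added.

CLOSURE = { [E → . E x], [E → . Y y Y], [Y → . ) C] }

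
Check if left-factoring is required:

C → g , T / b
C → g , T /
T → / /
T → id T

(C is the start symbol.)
Yes, C has productions with common prefix 'g , T /'

Left-factoring is needed when two productions for the same non-terminal
share a common prefix on the right-hand side.

Productions for C:
  C → g , T / b
  C → g , T /
Productions for T:
  T → / /
  T → id T

Found common prefix 'g , T /' in productions for C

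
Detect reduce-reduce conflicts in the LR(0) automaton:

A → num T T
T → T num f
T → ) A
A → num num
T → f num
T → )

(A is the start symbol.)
No reduce-reduce conflicts

A reduce-reduce conflict occurs when an LR(0) state has two complete items [A → α .] and [B → β .] — both call for a reduction, and with no lookahead the parser cannot choose between them.

Augment with A' → A and build the canonical LR(0) collection (I0 = CLOSURE({[A' → . A]}), then GOTO on every symbol after a dot until no new states appear). It has 12 states:
  I0: { [A → . num T T], [A → . num num], [A' → . A] }  — shift
  I1: { [A' → A .] }  — accept
  I2: { [A → num . T T], [A → num . num], [T → . ) A], [T → . )], [T → . T num f], [T → . f num] }  — shift
  I3: { [A → . num T T], [A → . num num], [T → ) . A], [T → ) .] }  — shift, reduce
  I4: { [A → num T . T], [T → . ) A], [T → . )], [T → . T num f], [T → . f num], [T → T . num f] }  — shift
  I5: { [T → f . num] }  — shift
  I6: { [A → num num .] }  — reduce
  I7: { [T → f num .] }  — reduce
  I8: { [A → num T T .], [T → T . num f] }  — shift, reduce
  I9: { [T → T num . f] }  — shift
  I10: { [T → T num f .] }  — reduce
  I11: { [T → ) A .] }  — reduce

No state contains more than one complete item.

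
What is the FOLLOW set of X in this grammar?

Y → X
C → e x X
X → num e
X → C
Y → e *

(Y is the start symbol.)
{ $ }

In Y → X: X is at the end, add FOLLOW(Y)
In C → e x X: X is at the end, add FOLLOW(C)

The FOLLOW sets referred to above (computed the same way, to a fixed point):
  FOLLOW(Y) = { $ }
  FOLLOW(C) = { $ }

Taking the union: FOLLOW(X) = { $ }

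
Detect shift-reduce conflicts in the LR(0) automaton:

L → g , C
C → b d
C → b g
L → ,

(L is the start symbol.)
A shift-reduce conflict occurs when an LR(0) state has both:
  - a complete (reduce) item [A → α .] (dot at the end), and
  - a shift item [B → β . c γ] (dot before a terminal).

Augment with L' → L and build the canonical LR(0) collection (I0 = CLOSURE({[L' → . L]}), then GOTO on every symbol after a dot until no new states appear). It has 9 states:
  I0: { [L → . ,], [L → . g , C], [L' → . L] }  — shift
  I1: { [L → , .] }  — reduce
  I2: { [L' → L .] }  — accept
  I3: { [L → g . , C] }  — shift
  I4: { [C → . b d], [C → . b g], [L → g , . C] }  — shift
  I5: { [L → g , C .] }  — reduce
  I6: { [C → b . d], [C → b . g] }  — shift
  I7: { [C → b d .] }  — reduce
  I8: { [C → b g .] }  — reduce

No state contains both a complete item and a shift item.

Answer: No shift-reduce conflicts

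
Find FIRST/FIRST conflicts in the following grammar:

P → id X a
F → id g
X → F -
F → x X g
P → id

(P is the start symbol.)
A FIRST/FIRST conflict occurs when two productions N → α and N → β for the same non-terminal have FIRST(α) ∩ FIRST(β) ≠ ∅ (with ε ∈ FIRST of a nullable right-hand side, so two nullable alternatives also conflict).

Productions for P:
  P → id X a: FIRST = { 'id' }
  P → id: FIRST = { 'id' }
Productions for F:
  F → id g: FIRST = { 'id' }
  F → x X g: FIRST = { 'x' }
X has only one production, so no FIRST/FIRST conflict is possible there.

Conflict for P: P → id X a and P → id
  Overlap: { 'id' }

Answer: Yes. P → id X a / P → id on { 'id' }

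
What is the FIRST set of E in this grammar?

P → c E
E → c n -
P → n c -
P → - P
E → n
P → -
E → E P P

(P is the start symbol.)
{ 'c', 'n' }

To compute FIRST(E), examine every production with E on the left-hand side, reading each right-hand side left to right until a non-nullable symbol is reached.

From E → c n -:
  - c is a terminal: add 'c' and stop
From E → n:
  - n is a terminal: add 'n' and stop
From E → E P P:
  - E is the symbol being defined: contributes nothing new
    E is not nullable, so stop

Collecting: FIRST(E) = { 'c', 'n' }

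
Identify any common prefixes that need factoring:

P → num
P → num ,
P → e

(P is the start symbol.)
Yes, P has productions with common prefix 'num'

Left-factoring is needed when two productions for the same non-terminal
share a common prefix on the right-hand side.

Productions for P:
  P → num
  P → num ,
  P → e

Found common prefix 'num' in productions for P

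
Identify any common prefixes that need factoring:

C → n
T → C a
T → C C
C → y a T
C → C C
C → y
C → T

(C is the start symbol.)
Left-factoring is needed when two productions for the same non-terminal
share a common prefix on the right-hand side.

Productions for C:
  C → n
  C → y a T
  C → C C
  C → y
  C → T
Productions for T:
  T → C a
  T → C C

Found common prefix 'y' in productions for C
Found common prefix 'C' in productions for T

Answer: Yes, C has productions with common prefix 'y'; T has productions with common prefix 'C'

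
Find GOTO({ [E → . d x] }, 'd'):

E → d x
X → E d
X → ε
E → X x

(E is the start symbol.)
GOTO(I, 'd') = CLOSURE({ [A → αX.β] : [A → α.Xβ] ∈ I, X = 'd' })

Items with dot before 'd', with the dot advanced:
  [E → . d x] → [E → d . x]
Closure adds nothing (no advanced item has the dot before a non-terminal).

GOTO = { [E → d . x] }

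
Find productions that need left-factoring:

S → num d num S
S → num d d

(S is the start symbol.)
Yes, S has productions with common prefix 'num d'

Left-factoring is needed when two productions for the same non-terminal
share a common prefix on the right-hand side.

Productions for S:
  S → num d num S
  S → num d d

Found common prefix 'num d' in productions for S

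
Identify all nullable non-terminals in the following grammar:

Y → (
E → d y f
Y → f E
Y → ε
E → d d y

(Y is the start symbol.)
A non-terminal is nullable if it can derive ε (the empty string): either it has an ε-production, or it has a production whose right-hand side consists entirely of nullable non-terminals.

ε-productions: Y → ε
So Y is immediately nullable.
No further non-terminal can be added: every production for the remaining non-terminals contains a terminal or a non-nullable non-terminal.
Nullable = { 'Y' }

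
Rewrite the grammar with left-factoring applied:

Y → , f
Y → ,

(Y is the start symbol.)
Y → , Y'
Y' → f
Y' → ε

Left-factoring transforms A → αβ₁ | αβ₂ into A → αA' and A' → β₁ | β₂
(α is the longest common prefix among the alternatives). Repeat until
no nonterminal has two alternatives with a common prefix.

Round 1: Y has alternatives sharing prefix ','. Introduce Y': Y → , Y'
  Add: Y' → f
  Add: Y' → ε

No remaining common prefixes — done.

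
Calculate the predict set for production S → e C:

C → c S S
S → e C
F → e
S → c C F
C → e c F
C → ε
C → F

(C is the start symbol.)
{ 'e' }

PREDICT(S → e C) = (FIRST(RHS) \ {ε}) ∪ (FOLLOW(S) if ε ∈ FIRST(RHS), i.e. RHS ⇒* ε)
FIRST(e C) = { 'e' }
ε ∉ FIRST(e C), so FOLLOW(S) is not added.
PREDICT(S → e C) = { 'e' }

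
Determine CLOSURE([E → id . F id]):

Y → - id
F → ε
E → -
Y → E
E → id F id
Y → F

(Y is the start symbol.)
To compute CLOSURE, for each item [A → α.Bβ] where B is a non-terminal, add [B → .γ] for all productions B → γ; repeat for the newly added items until nothing changes.

Start with: [E → id . F id]
  [E → id . F id] has the dot before F: add [F → .]
No further items can be added.

CLOSURE = { [E → id . F id], [F → .] }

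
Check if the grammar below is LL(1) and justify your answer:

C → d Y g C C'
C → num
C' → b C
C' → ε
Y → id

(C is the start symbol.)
A grammar is LL(1) if for each non-terminal N with multiple productions, the predict sets of those productions are pairwise disjoint, where PREDICT(N → α) = (FIRST(α) \ {ε}) ∪ (FOLLOW(N) if α ⇒* ε).

Relevant sets:
  FOLLOW(C') = { $, 'b' }

For C:
  PREDICT(C → d Y g C C') = { 'd' }
  PREDICT(C → num) = { 'num' }
For C':
  PREDICT(C' → b C) = { 'b' }
  PREDICT(C' → ε) = { $, 'b' }
Y has a single production, so nothing to check there.

Conflict found: Predict set conflict for C': { 'b' }
The grammar is NOT LL(1).

Answer: No. Predict set conflict for C': { 'b' }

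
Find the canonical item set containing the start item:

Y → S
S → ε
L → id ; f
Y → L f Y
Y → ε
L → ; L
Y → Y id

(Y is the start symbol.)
{ [L → . ; L], [L → . id ; f], [S → .], [Y → . L f Y], [Y → . S], [Y → . Y id], [Y → .], [Y' → . Y] }

First, augment the grammar with Y' → Y
I₀ = CLOSURE({ [Y' → . Y] }):
  [Y' → . Y] has the dot before Y: add [Y → . S], [Y → . L f Y], [Y → .], [Y → . Y id]
  [Y → . S] has the dot before S: add [S → .]
  [Y → . L f Y] has the dot before L: add [L → . id ; f], [L → . ; L]
No further items can be added.

I₀ = { [L → . ; L], [L → . id ; f], [S → .], [Y → . L f Y], [Y → . S], [Y → . Y id], [Y → .], [Y' → . Y] }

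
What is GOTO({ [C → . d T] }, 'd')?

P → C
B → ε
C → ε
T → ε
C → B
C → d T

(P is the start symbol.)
{ [C → d . T], [T → .] }

GOTO(I, 'd') = CLOSURE({ [A → αX.β] : [A → α.Xβ] ∈ I, X = 'd' })

Items with dot before 'd', with the dot advanced:
  [C → . d T] → [C → d . T]
Closure of the advanced items:
  [C → d . T] has the dot before T: add [T → .]

GOTO = { [C → d . T], [T → .] }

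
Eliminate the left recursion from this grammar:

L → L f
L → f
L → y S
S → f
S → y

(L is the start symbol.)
L → f L'
L → y S L'
L' → f L'
L' → ε
S → f
S → y

L is directly left-recursive. The standard transformation for
  A → A α₁ | ... | A α_m | β₁ | ... | β_n
is
  A  → β₁ A' | ... | β_n A'
  A' → α₁ A' | ... | α_m A' | ε

L → f becomes L → f L'
L → y S becomes L → y S L'
L → L f becomes L' → f L'
Add L' → ε

Productions for other non-terminals are unchanged:
  S → f
  S → y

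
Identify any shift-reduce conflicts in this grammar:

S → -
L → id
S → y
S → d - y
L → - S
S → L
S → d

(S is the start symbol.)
Yes — I1: [S → - .] vs [L → . - S]; I4: [S → d .] vs [S → d . - y]

A shift-reduce conflict occurs when an LR(0) state has both:
  - a complete (reduce) item [A → α .] (dot at the end), and
  - a shift item [B → β . c γ] (dot before a terminal).

Augment with S' → S and build the canonical LR(0) collection (I0 = CLOSURE({[S' → . S]}), then GOTO on every symbol after a dot until no new states appear). It has 10 states:
  I0: { [L → . - S], [L → . id], [S → . -], [S → . L], [S → . d - y], [S → . d], [S → . y], [S' → . S] }  — shift
  I1: { [L → - . S], [L → . - S], [L → . id], [S → - .], [S → . -], [S → . L], [S → . d - y], [S → . d], [S → . y] }  — shift, reduce
  I2: { [S → L .] }  — reduce
  I3: { [S' → S .] }  — accept
  I4: { [S → d . - y], [S → d .] }  — shift, reduce
  I5: { [L → id .] }  — reduce
  I6: { [S → y .] }  — reduce
  I7: { [S → d - . y] }  — shift
  I8: { [S → d - y .] }  — reduce
  I9: { [L → - S .] }  — reduce

I1 contains reduce item [S → - .] and shift items [L → . - S], [L → . id], [S → . -], [S → . d], [S → . d - y], [S → . y] — shift-reduce conflict.
I4 contains reduce item [S → d .] and shift item [S → d . - y] — shift-reduce conflict.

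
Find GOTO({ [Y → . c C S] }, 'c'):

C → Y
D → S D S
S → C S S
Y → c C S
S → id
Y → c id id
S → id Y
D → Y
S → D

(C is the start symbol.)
{ [C → . Y], [Y → . c C S], [Y → . c id id], [Y → c . C S] }

GOTO(I, 'c') = CLOSURE({ [A → αX.β] : [A → α.Xβ] ∈ I, X = 'c' })

Items with dot before 'c', with the dot advanced:
  [Y → . c C S] → [Y → c . C S]
Closure of the advanced items:
  [Y → c . C S] has the dot before C: add [C → . Y]
  [C → . Y] has the dot before Y: add [Y → . c C S], [Y → . c id id]

GOTO = { [C → . Y], [Y → . c C S], [Y → . c id id], [Y → c . C S] }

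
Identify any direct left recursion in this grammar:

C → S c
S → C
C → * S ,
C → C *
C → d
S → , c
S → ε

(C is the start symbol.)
C → S c: starts with S
S → C: starts with C
C → * S ,: starts with '*'
C → C *: LEFT RECURSIVE (starts with C)
C → d: starts with d
S → , c: starts with ','
S → ε: starts with ε

The grammar has direct left recursion on: C.

Answer: Yes, C is left-recursive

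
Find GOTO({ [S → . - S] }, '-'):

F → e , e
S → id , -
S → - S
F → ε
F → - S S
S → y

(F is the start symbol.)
GOTO(I, '-') = CLOSURE({ [A → αX.β] : [A → α.Xβ] ∈ I, X = '-' })

Items with dot before '-', with the dot advanced:
  [S → . - S] → [S → - . S]
Closure of the advanced items:
  [S → - . S] has the dot before S: add [S → . id , -], [S → . - S], [S → . y]

GOTO = { [S → - . S], [S → . - S], [S → . id , -], [S → . y] }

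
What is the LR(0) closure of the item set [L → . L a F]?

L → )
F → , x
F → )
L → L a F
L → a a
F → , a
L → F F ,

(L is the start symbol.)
Start with: [L → . L a F]
  [L → . L a F] has the dot before L: add [L → . )], [L → . a a], [L → . F F ,]
  [L → . F F ,] has the dot before F: add [F → . , x], [F → . )], [F → . , a]
No further items can be added.

CLOSURE = { [F → . )], [F → . , a], [F → . , x], [L → . )], [L → . F F ,], [L → . L a F], [L → . a a] }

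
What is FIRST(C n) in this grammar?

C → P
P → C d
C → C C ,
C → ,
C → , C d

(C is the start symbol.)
FIRST sets of the non-terminals involved (from the grammar, by fixed-point iteration):
  FIRST(C) = { ',' }

To compute FIRST(C n), process the symbols left to right:
Symbol C is a non-terminal. Add FIRST(C) \ {ε} = { ',' }
C is not nullable (ε ∉ FIRST(C)), so stop here.
FIRST(C n) = { ',' }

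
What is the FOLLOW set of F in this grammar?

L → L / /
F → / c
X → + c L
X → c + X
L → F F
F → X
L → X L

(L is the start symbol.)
In L → F F: F is followed by F, add FIRST(F) \ {ε} = { '+', '/', 'c' }
In L → F F: F is at the end, add FOLLOW(L)

The FOLLOW sets referred to above (computed the same way, to a fixed point):
  FOLLOW(L) = { $, '+', '/', 'c' }

Taking the union: FOLLOW(F) = { $, '+', '/', 'c' }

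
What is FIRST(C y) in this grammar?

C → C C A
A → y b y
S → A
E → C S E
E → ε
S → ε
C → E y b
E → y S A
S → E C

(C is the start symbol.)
{ 'y' }

FIRST sets of the non-terminals involved (from the grammar, by fixed-point iteration):
  FIRST(C) = { 'y' }

To compute FIRST(C y), process the symbols left to right:
Symbol C is a non-terminal. Add FIRST(C) \ {ε} = { 'y' }
C is not nullable (ε ∉ FIRST(C)), so stop here.
FIRST(C y) = { 'y' }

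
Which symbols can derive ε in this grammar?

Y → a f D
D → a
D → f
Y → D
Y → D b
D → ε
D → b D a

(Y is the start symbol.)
{ 'D', 'Y' }

A non-terminal is nullable if it can derive ε (the empty string): either it has an ε-production, or it has a production whose right-hand side consists entirely of nullable non-terminals.

ε-productions: D → ε
So D is immediately nullable.
Y → D: every symbol on the right is nullable, so Y is nullable too.
Every non-terminal is now nullable.
Nullable = { 'D', 'Y' }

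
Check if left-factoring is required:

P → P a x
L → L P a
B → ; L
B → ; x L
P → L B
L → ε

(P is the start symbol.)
Left-factoring is needed when two productions for the same non-terminal
share a common prefix on the right-hand side.

Productions for P:
  P → P a x
  P → L B
Productions for L:
  L → L P a
  L → ε
Productions for B:
  B → ; L
  B → ; x L

Found common prefix ';' in productions for B

Answer: Yes, B has productions with common prefix ';'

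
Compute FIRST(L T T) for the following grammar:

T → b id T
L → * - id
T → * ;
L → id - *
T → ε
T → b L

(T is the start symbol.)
{ '*', 'id' }

FIRST sets of the non-terminals involved (from the grammar, by fixed-point iteration):
  FIRST(L) = { '*', 'id' }

To compute FIRST(L T T), process the symbols left to right:
Symbol L is a non-terminal. Add FIRST(L) \ {ε} = { '*', 'id' }
L is not nullable (ε ∉ FIRST(L)), so stop here.
FIRST(L T T) = { '*', 'id' }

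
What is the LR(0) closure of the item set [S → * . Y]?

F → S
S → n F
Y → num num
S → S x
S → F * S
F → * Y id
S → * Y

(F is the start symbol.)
To compute CLOSURE, for each item [A → α.Bβ] where B is a non-terminal, add [B → .γ] for all productions B → γ; repeat for the newly added items until nothing changes.

Start with: [S → * . Y]
  [S → * . Y] has the dot before Y: add [Y → . num num]
No further items can be added.

CLOSURE = { [S → * . Y], [Y → . num num] }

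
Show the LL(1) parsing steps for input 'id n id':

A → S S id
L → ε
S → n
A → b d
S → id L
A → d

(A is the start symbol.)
Stack is shown with the top on the left.

Stack        Input      Action
------------------------------
A $          id n id $  output A → S S id
S S id $     id n id $  output S → id L
id L S id $  id n id $  match 'id'
L S id $     n id $     output L → ε
S id $       n id $     output S → n
n id $       n id $     match 'n'
id $         id $       match 'id'
$            $          accept

The string is accepted.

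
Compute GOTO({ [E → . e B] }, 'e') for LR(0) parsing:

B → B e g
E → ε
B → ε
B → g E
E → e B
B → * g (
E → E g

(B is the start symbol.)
{ [B → . * g (], [B → . B e g], [B → . g E], [B → .], [E → e . B] }

GOTO(I, 'e') = CLOSURE({ [A → αX.β] : [A → α.Xβ] ∈ I, X = 'e' })

Items with dot before 'e', with the dot advanced:
  [E → . e B] → [E → e . B]
Closure of the advanced items:
  [E → e . B] has the dot before B: add [B → . B e g], [B → .], [B → . g E], [B → . * g (]

GOTO = { [B → . * g (], [B → . B e g], [B → . g E], [B → .], [E → e . B] }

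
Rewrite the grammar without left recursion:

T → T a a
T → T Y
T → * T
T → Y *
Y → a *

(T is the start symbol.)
T is directly left-recursive. The standard transformation for
  A → A α₁ | ... | A α_m | β₁ | ... | β_n
is
  A  → β₁ A' | ... | β_n A'
  A' → α₁ A' | ... | α_m A' | ε

T → * T becomes T → * T T'
T → Y * becomes T → Y * T'
T → T a a becomes T' → a a T'
T → T Y becomes T' → Y T'
Add T' → ε

Productions for other non-terminals are unchanged:
  Y → a *

Resulting grammar:
T → * T T'
T → Y * T'
T' → a a T'
T' → Y T'
T' → ε
Y → a *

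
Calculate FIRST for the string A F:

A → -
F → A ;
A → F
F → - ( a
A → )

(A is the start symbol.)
FIRST sets of the non-terminals involved (from the grammar, by fixed-point iteration):
  FIRST(A) = { ')', '-' }

To compute FIRST(A F), process the symbols left to right:
Symbol A is a non-terminal. Add FIRST(A) \ {ε} = { ')', '-' }
A is not nullable (ε ∉ FIRST(A)), so stop here.
FIRST(A F) = { ')', '-' }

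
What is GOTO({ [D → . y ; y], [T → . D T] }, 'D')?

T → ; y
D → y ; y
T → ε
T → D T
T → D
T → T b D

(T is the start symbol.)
{ [D → . y ; y], [T → . ; y], [T → . D T], [T → . D], [T → . T b D], [T → .], [T → D . T] }

GOTO(I, 'D') = CLOSURE({ [A → αX.β] : [A → α.Xβ] ∈ I, X = 'D' })

Items with dot before 'D', with the dot advanced:
  [T → . D T] → [T → D . T]
Closure of the advanced items:
  [T → D . T] has the dot before T: add [T → . ; y], [T → .], [T → . D T], [T → . D], [T → . T b D]
  [T → . D T] has the dot before D: add [D → . y ; y]

GOTO = { [D → . y ; y], [T → . ; y], [T → . D T], [T → . D], [T → . T b D], [T → .], [T → D . T] }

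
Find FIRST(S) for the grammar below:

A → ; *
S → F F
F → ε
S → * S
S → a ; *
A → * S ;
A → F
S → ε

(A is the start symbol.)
To compute FIRST(S), examine every production with S on the left-hand side, reading each right-hand side left to right until a non-nullable symbol is reached.

FIRST sets of the other non-terminals involved (by the same procedure, iterated to a fixed point):
  FIRST(F) = { ε }

From S → F F:
  - F is a non-terminal: add FIRST(F) \ {ε} = { }
    F is nullable, so continue to the next symbol
  - F is a non-terminal: add FIRST(F) \ {ε} = { }
    F is nullable and nothing follows, so the whole right-hand side can vanish: ε ∈ FIRST(S)
From S → * S:
  - '*' is a terminal: add '*' and stop
From S → a ; *:
  - a is a terminal: add 'a' and stop
From S → ε:
  - ε-production, so ε ∈ FIRST(S)

Collecting: FIRST(S) = { '*', 'a', ε }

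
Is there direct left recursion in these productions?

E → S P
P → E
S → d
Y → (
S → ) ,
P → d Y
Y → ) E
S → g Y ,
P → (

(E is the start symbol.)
E → S P: starts with S
P → E: starts with E
S → d: starts with d
Y → (: starts with '('
S → ) ,: starts with ')'
P → d Y: starts with d
Y → ) E: starts with ')'
S → g Y ,: starts with g
P → (: starts with '('

No direct left recursion found.

Answer: No direct left recursion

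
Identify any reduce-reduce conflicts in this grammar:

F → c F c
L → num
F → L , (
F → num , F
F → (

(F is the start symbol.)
A reduce-reduce conflict occurs when an LR(0) state has two complete items [A → α .] and [B → β .] — both call for a reduction, and with no lookahead the parser cannot choose between them.

Augment with F' → F and build the canonical LR(0) collection (I0 = CLOSURE({[F' → . F]}), then GOTO on every symbol after a dot until no new states appear). It has 12 states:
  I0: { [F → . (], [F → . L , (], [F → . c F c], [F → . num , F], [F' → . F], [L → . num] }  — shift
  I1: { [F → ( .] }  — reduce
  I2: { [F' → F .] }  — accept
  I3: { [F → L . , (] }  — shift
  I4: { [F → . (], [F → . L , (], [F → . c F c], [F → . num , F], [F → c . F c], [L → . num] }  — shift
  I5: { [F → num . , F], [L → num .] }  — shift, reduce
  I6: { [F → . (], [F → . L , (], [F → . c F c], [F → . num , F], [F → num , . F], [L → . num] }  — shift
  I7: { [F → num , F .] }  — reduce
  I8: { [F → c F . c] }  — shift
  I9: { [F → c F c .] }  — reduce
  I10: { [F → L , . (] }  — shift
  I11: { [F → L , ( .] }  — reduce

No state contains more than one complete item.

Answer: No reduce-reduce conflicts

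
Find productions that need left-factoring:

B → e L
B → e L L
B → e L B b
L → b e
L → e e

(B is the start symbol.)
Yes, B has productions with common prefix 'e L'

Left-factoring is needed when two productions for the same non-terminal
share a common prefix on the right-hand side.

Productions for B:
  B → e L
  B → e L L
  B → e L B b
Productions for L:
  L → b e
  L → e e

Found common prefix 'e L' in productions for B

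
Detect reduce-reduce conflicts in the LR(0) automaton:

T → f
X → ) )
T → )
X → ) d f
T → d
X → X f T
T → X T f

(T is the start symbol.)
Augment with T' → T and build the canonical LR(0) collection (I0 = CLOSURE({[T' → . T]}), then GOTO on every symbol after a dot until no new states appear). It has 13 states:
  I0: { [T → . )], [T → . X T f], [T → . d], [T → . f], [T' → . T], [X → . ) )], [X → . ) d f], [X → . X f T] }  — shift
  I1: { [T → ) .], [X → ) . )], [X → ) . d f] }  — shift, reduce
  I2: { [T' → T .] }  — accept
  I3: { [T → . )], [T → . X T f], [T → . d], [T → . f], [T → X . T f], [X → . ) )], [X → . ) d f], [X → . X f T], [X → X . f T] }  — shift
  I4: { [T → d .] }  — reduce
  I5: { [T → f .] }  — reduce
  I6: { [T → X T . f] }  — shift
  I7: { [T → . )], [T → . X T f], [T → . d], [T → . f], [T → f .], [X → . ) )], [X → . ) d f], [X → . X f T], [X → X f . T] }  — shift, reduce
  I8: { [X → X f T .] }  — reduce
  I9: { [T → X T f .] }  — reduce
  I10: { [X → ) ) .] }  — reduce
  I11: { [X → ) d . f] }  — shift
  I12: { [X → ) d f .] }  — reduce

No state contains more than one complete item.

Answer: No reduce-reduce conflicts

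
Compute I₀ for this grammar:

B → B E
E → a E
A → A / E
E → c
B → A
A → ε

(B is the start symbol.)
First, augment the grammar with B' → B
I₀ = CLOSURE({ [B' → . B] }):
  [B' → . B] has the dot before B: add [B → . B E], [B → . A]
  [B → . A] has the dot before A: add [A → . A / E], [A → .]
No further items can be added.

I₀ = { [A → . A / E], [A → .], [B → . A], [B → . B E], [B' → . B] }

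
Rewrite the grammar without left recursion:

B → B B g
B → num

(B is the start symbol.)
B → num B'
B' → B g B'
B' → ε

B is directly left-recursive. The standard transformation for
  A → A α₁ | ... | A α_m | β₁ | ... | β_n
is
  A  → β₁ A' | ... | β_n A'
  A' → α₁ A' | ... | α_m A' | ε

B → num becomes B → num B'
B → B B g becomes B' → B g B'
Add B' → ε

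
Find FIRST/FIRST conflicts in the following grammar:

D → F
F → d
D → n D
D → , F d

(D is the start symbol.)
FIRST sets of the non-terminals at (or reachable through a nullable prefix from) the front of some alternative:
  FIRST(F) = { 'd' }

Productions for D:
  D → F: FIRST = { 'd' }
  D → n D: FIRST = { 'n' }
  D → , F d: FIRST = { ',' }
F has only one production, so no FIRST/FIRST conflict is possible there.

All alternatives of each non-terminal have pairwise disjoint FIRST sets.

Answer: No FIRST/FIRST conflicts.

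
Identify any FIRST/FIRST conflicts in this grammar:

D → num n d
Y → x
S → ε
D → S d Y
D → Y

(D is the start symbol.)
A FIRST/FIRST conflict occurs when two productions N → α and N → β for the same non-terminal have FIRST(α) ∩ FIRST(β) ≠ ∅ (with ε ∈ FIRST of a nullable right-hand side, so two nullable alternatives also conflict).

FIRST sets of the non-terminals at (or reachable through a nullable prefix from) the front of some alternative:
  FIRST(S) = { ε }
  FIRST(Y) = { 'x' }

Productions for D:
  D → num n d: FIRST = { 'num' }
  D → S d Y: FIRST = { 'd' }
  D → Y: FIRST = { 'x' }
Y, S have only one production, so no FIRST/FIRST conflict is possible there.

All alternatives of each non-terminal have pairwise disjoint FIRST sets.

Answer: No FIRST/FIRST conflicts.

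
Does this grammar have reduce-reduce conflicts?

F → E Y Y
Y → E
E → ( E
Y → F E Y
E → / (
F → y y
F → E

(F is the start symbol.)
Yes — I7: [F → E .] vs [Y → E .]

A reduce-reduce conflict occurs when an LR(0) state has two complete items [A → α .] and [B → β .] — both call for a reduction, and with no lookahead the parser cannot choose between them.

Augment with F' → F and build the canonical LR(0) collection (I0 = CLOSURE({[F' → . F]}), then GOTO on every symbol after a dot until no new states appear). It has 15 states:
  I0: { [E → . ( E], [E → . / (], [F → . E Y Y], [F → . E], [F → . y y], [F' → . F] }  — shift
  I1: { [E → ( . E], [E → . ( E], [E → . / (] }  — shift
  I2: { [E → / . (] }  — shift
  I3: { [E → . ( E], [E → . / (], [F → . E Y Y], [F → . E], [F → . y y], [F → E . Y Y], [F → E .], [Y → . E], [Y → . F E Y] }  — shift, reduce
  I4: { [F' → F .] }  — accept
  I5: { [F → y . y] }  — shift
  I6: { [F → y y .] }  — reduce
  I7: { [E → . ( E], [E → . / (], [F → . E Y Y], [F → . E], [F → . y y], [F → E . Y Y], [F → E .], [Y → . E], [Y → . F E Y], [Y → E .] }  — shift, 2 reduces
  I8: { [E → . ( E], [E → . / (], [Y → F . E Y] }  — shift
  I9: { [E → . ( E], [E → . / (], [F → . E Y Y], [F → . E], [F → . y y], [F → E Y . Y], [Y → . E], [Y → . F E Y] }  — shift
  I10: { [F → E Y Y .] }  — reduce
  I11: { [E → . ( E], [E → . / (], [F → . E Y Y], [F → . E], [F → . y y], [Y → . E], [Y → . F E Y], [Y → F E . Y] }  — shift
  I12: { [Y → F E Y .] }  — reduce
  I13: { [E → / ( .] }  — reduce
  I14: { [E → ( E .] }  — reduce

I7 contains complete items [F → E .], [Y → E .] — reduce-reduce conflict.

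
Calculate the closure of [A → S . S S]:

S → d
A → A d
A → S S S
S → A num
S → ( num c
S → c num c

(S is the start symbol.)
Start with: [A → S . S S]
  [A → S . S S] has the dot before S: add [S → . d], [S → . A num], [S → . ( num c], [S → . c num c]
  [S → . A num] has the dot before A: add [A → . A d], [A → . S S S]
No further items can be added.

CLOSURE = { [A → . A d], [A → . S S S], [A → S . S S], [S → . ( num c], [S → . A num], [S → . c num c], [S → . d] }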